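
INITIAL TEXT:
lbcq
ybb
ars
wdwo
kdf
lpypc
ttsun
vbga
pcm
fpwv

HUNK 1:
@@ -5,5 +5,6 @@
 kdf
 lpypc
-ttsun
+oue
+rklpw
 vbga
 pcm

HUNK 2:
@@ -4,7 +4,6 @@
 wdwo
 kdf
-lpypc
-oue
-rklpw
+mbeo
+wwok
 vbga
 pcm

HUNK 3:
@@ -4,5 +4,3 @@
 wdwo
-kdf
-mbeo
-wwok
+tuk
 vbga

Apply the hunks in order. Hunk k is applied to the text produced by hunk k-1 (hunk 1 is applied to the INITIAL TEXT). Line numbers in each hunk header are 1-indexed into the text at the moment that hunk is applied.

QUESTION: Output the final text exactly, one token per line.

Answer: lbcq
ybb
ars
wdwo
tuk
vbga
pcm
fpwv

Derivation:
Hunk 1: at line 5 remove [ttsun] add [oue,rklpw] -> 11 lines: lbcq ybb ars wdwo kdf lpypc oue rklpw vbga pcm fpwv
Hunk 2: at line 4 remove [lpypc,oue,rklpw] add [mbeo,wwok] -> 10 lines: lbcq ybb ars wdwo kdf mbeo wwok vbga pcm fpwv
Hunk 3: at line 4 remove [kdf,mbeo,wwok] add [tuk] -> 8 lines: lbcq ybb ars wdwo tuk vbga pcm fpwv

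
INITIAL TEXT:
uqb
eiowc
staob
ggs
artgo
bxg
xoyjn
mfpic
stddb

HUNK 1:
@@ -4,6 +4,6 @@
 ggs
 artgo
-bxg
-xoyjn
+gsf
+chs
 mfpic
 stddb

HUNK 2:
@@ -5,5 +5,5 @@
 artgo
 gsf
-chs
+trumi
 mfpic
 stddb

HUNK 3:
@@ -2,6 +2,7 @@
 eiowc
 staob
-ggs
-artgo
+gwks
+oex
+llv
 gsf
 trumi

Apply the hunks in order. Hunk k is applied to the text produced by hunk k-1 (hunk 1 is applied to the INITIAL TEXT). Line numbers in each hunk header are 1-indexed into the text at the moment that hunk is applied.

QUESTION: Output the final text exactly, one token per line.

Hunk 1: at line 4 remove [bxg,xoyjn] add [gsf,chs] -> 9 lines: uqb eiowc staob ggs artgo gsf chs mfpic stddb
Hunk 2: at line 5 remove [chs] add [trumi] -> 9 lines: uqb eiowc staob ggs artgo gsf trumi mfpic stddb
Hunk 3: at line 2 remove [ggs,artgo] add [gwks,oex,llv] -> 10 lines: uqb eiowc staob gwks oex llv gsf trumi mfpic stddb

Answer: uqb
eiowc
staob
gwks
oex
llv
gsf
trumi
mfpic
stddb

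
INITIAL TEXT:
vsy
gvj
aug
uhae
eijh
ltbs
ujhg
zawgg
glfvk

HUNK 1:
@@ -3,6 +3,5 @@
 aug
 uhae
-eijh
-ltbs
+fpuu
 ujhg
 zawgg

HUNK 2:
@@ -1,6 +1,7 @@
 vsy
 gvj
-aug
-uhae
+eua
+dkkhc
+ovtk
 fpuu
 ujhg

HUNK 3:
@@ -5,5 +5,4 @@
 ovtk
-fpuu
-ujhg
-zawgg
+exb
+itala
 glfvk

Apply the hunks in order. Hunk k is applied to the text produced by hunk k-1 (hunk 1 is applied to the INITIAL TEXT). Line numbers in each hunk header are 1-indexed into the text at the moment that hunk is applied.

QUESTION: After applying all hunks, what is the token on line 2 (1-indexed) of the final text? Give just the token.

Answer: gvj

Derivation:
Hunk 1: at line 3 remove [eijh,ltbs] add [fpuu] -> 8 lines: vsy gvj aug uhae fpuu ujhg zawgg glfvk
Hunk 2: at line 1 remove [aug,uhae] add [eua,dkkhc,ovtk] -> 9 lines: vsy gvj eua dkkhc ovtk fpuu ujhg zawgg glfvk
Hunk 3: at line 5 remove [fpuu,ujhg,zawgg] add [exb,itala] -> 8 lines: vsy gvj eua dkkhc ovtk exb itala glfvk
Final line 2: gvj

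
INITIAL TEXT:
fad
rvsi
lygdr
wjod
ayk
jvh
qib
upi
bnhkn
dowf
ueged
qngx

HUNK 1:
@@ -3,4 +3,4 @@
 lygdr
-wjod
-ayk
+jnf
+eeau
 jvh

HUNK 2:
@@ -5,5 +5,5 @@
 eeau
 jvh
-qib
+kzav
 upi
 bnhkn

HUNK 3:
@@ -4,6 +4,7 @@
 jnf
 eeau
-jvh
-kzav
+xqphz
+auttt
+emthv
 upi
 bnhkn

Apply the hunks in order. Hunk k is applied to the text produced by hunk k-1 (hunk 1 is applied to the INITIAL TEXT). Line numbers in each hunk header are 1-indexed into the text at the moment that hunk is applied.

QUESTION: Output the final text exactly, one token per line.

Answer: fad
rvsi
lygdr
jnf
eeau
xqphz
auttt
emthv
upi
bnhkn
dowf
ueged
qngx

Derivation:
Hunk 1: at line 3 remove [wjod,ayk] add [jnf,eeau] -> 12 lines: fad rvsi lygdr jnf eeau jvh qib upi bnhkn dowf ueged qngx
Hunk 2: at line 5 remove [qib] add [kzav] -> 12 lines: fad rvsi lygdr jnf eeau jvh kzav upi bnhkn dowf ueged qngx
Hunk 3: at line 4 remove [jvh,kzav] add [xqphz,auttt,emthv] -> 13 lines: fad rvsi lygdr jnf eeau xqphz auttt emthv upi bnhkn dowf ueged qngx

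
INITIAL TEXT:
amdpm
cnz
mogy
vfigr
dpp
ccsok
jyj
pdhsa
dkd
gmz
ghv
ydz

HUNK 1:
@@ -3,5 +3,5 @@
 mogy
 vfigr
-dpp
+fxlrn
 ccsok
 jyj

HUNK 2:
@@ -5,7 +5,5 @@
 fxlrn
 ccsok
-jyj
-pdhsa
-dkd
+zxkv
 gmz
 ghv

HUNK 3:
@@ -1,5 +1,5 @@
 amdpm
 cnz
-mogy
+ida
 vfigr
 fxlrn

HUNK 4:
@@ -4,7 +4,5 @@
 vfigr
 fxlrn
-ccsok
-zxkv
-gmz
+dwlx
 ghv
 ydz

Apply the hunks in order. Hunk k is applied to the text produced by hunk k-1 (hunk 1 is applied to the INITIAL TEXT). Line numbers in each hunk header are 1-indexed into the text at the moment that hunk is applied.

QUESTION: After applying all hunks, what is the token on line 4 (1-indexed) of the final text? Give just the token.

Hunk 1: at line 3 remove [dpp] add [fxlrn] -> 12 lines: amdpm cnz mogy vfigr fxlrn ccsok jyj pdhsa dkd gmz ghv ydz
Hunk 2: at line 5 remove [jyj,pdhsa,dkd] add [zxkv] -> 10 lines: amdpm cnz mogy vfigr fxlrn ccsok zxkv gmz ghv ydz
Hunk 3: at line 1 remove [mogy] add [ida] -> 10 lines: amdpm cnz ida vfigr fxlrn ccsok zxkv gmz ghv ydz
Hunk 4: at line 4 remove [ccsok,zxkv,gmz] add [dwlx] -> 8 lines: amdpm cnz ida vfigr fxlrn dwlx ghv ydz
Final line 4: vfigr

Answer: vfigr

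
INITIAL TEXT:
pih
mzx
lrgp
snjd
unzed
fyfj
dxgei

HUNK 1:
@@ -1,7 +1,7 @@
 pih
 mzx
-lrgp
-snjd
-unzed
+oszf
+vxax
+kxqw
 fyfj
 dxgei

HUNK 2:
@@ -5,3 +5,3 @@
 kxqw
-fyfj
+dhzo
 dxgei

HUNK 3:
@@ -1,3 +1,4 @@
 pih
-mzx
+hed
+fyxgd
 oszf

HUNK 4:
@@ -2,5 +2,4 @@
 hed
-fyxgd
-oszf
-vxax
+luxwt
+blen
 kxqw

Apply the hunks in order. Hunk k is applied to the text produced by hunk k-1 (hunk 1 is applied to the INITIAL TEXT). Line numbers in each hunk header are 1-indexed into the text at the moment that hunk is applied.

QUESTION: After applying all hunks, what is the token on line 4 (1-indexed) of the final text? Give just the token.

Hunk 1: at line 1 remove [lrgp,snjd,unzed] add [oszf,vxax,kxqw] -> 7 lines: pih mzx oszf vxax kxqw fyfj dxgei
Hunk 2: at line 5 remove [fyfj] add [dhzo] -> 7 lines: pih mzx oszf vxax kxqw dhzo dxgei
Hunk 3: at line 1 remove [mzx] add [hed,fyxgd] -> 8 lines: pih hed fyxgd oszf vxax kxqw dhzo dxgei
Hunk 4: at line 2 remove [fyxgd,oszf,vxax] add [luxwt,blen] -> 7 lines: pih hed luxwt blen kxqw dhzo dxgei
Final line 4: blen

Answer: blen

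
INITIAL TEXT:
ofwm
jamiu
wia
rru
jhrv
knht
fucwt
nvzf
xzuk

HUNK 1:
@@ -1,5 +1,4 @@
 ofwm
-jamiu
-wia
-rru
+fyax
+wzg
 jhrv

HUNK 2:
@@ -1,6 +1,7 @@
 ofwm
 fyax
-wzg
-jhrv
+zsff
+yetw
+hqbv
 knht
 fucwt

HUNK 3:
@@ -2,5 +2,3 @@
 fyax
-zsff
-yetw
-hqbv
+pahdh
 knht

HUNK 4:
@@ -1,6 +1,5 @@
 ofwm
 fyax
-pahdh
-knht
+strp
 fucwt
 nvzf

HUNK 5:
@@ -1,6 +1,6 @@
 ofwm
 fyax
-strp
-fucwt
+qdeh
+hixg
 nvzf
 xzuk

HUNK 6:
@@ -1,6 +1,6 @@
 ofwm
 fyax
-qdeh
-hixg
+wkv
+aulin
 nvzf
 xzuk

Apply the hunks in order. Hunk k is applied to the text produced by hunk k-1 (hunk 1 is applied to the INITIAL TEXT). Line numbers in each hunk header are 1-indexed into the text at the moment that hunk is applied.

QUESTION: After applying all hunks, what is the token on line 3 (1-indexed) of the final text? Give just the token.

Answer: wkv

Derivation:
Hunk 1: at line 1 remove [jamiu,wia,rru] add [fyax,wzg] -> 8 lines: ofwm fyax wzg jhrv knht fucwt nvzf xzuk
Hunk 2: at line 1 remove [wzg,jhrv] add [zsff,yetw,hqbv] -> 9 lines: ofwm fyax zsff yetw hqbv knht fucwt nvzf xzuk
Hunk 3: at line 2 remove [zsff,yetw,hqbv] add [pahdh] -> 7 lines: ofwm fyax pahdh knht fucwt nvzf xzuk
Hunk 4: at line 1 remove [pahdh,knht] add [strp] -> 6 lines: ofwm fyax strp fucwt nvzf xzuk
Hunk 5: at line 1 remove [strp,fucwt] add [qdeh,hixg] -> 6 lines: ofwm fyax qdeh hixg nvzf xzuk
Hunk 6: at line 1 remove [qdeh,hixg] add [wkv,aulin] -> 6 lines: ofwm fyax wkv aulin nvzf xzuk
Final line 3: wkv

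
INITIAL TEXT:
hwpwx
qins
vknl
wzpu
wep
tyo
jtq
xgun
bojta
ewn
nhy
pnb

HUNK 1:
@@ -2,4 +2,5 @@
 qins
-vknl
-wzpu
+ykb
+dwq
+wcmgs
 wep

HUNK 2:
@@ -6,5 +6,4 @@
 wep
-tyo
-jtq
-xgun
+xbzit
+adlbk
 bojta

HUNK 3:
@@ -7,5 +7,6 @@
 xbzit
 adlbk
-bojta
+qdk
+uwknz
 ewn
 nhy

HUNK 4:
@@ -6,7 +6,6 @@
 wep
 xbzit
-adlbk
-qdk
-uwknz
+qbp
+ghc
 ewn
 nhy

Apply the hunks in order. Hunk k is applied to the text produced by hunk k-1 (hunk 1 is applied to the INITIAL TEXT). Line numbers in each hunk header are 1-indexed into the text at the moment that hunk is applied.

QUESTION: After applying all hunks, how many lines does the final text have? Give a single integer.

Answer: 12

Derivation:
Hunk 1: at line 2 remove [vknl,wzpu] add [ykb,dwq,wcmgs] -> 13 lines: hwpwx qins ykb dwq wcmgs wep tyo jtq xgun bojta ewn nhy pnb
Hunk 2: at line 6 remove [tyo,jtq,xgun] add [xbzit,adlbk] -> 12 lines: hwpwx qins ykb dwq wcmgs wep xbzit adlbk bojta ewn nhy pnb
Hunk 3: at line 7 remove [bojta] add [qdk,uwknz] -> 13 lines: hwpwx qins ykb dwq wcmgs wep xbzit adlbk qdk uwknz ewn nhy pnb
Hunk 4: at line 6 remove [adlbk,qdk,uwknz] add [qbp,ghc] -> 12 lines: hwpwx qins ykb dwq wcmgs wep xbzit qbp ghc ewn nhy pnb
Final line count: 12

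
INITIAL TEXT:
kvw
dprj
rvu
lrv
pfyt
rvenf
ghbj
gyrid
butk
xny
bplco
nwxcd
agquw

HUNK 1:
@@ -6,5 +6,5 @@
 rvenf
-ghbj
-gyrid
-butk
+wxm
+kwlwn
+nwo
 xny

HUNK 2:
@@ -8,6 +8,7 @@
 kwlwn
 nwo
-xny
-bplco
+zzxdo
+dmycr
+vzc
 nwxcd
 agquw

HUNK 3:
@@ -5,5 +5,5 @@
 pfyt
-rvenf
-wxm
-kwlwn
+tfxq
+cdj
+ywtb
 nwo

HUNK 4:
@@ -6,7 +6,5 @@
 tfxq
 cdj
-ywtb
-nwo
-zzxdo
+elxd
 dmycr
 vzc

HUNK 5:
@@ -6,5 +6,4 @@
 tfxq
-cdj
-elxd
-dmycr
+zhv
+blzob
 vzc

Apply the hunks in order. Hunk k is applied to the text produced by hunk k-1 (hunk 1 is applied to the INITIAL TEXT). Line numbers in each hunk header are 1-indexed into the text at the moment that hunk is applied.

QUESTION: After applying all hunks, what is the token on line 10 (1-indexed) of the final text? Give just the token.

Answer: nwxcd

Derivation:
Hunk 1: at line 6 remove [ghbj,gyrid,butk] add [wxm,kwlwn,nwo] -> 13 lines: kvw dprj rvu lrv pfyt rvenf wxm kwlwn nwo xny bplco nwxcd agquw
Hunk 2: at line 8 remove [xny,bplco] add [zzxdo,dmycr,vzc] -> 14 lines: kvw dprj rvu lrv pfyt rvenf wxm kwlwn nwo zzxdo dmycr vzc nwxcd agquw
Hunk 3: at line 5 remove [rvenf,wxm,kwlwn] add [tfxq,cdj,ywtb] -> 14 lines: kvw dprj rvu lrv pfyt tfxq cdj ywtb nwo zzxdo dmycr vzc nwxcd agquw
Hunk 4: at line 6 remove [ywtb,nwo,zzxdo] add [elxd] -> 12 lines: kvw dprj rvu lrv pfyt tfxq cdj elxd dmycr vzc nwxcd agquw
Hunk 5: at line 6 remove [cdj,elxd,dmycr] add [zhv,blzob] -> 11 lines: kvw dprj rvu lrv pfyt tfxq zhv blzob vzc nwxcd agquw
Final line 10: nwxcd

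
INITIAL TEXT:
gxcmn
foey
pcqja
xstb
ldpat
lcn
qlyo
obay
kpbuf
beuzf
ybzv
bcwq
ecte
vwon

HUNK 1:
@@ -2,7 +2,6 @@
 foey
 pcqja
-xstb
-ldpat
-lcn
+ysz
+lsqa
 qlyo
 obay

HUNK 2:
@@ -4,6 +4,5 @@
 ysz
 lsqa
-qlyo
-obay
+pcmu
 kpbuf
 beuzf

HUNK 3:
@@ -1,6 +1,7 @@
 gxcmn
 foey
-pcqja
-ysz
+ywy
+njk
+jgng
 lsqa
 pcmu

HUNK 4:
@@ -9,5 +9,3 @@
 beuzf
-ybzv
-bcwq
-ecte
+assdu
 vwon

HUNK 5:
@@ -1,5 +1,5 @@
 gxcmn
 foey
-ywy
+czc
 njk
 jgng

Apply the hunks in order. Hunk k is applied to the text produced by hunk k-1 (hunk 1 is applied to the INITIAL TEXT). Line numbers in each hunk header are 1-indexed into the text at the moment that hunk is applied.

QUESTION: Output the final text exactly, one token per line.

Hunk 1: at line 2 remove [xstb,ldpat,lcn] add [ysz,lsqa] -> 13 lines: gxcmn foey pcqja ysz lsqa qlyo obay kpbuf beuzf ybzv bcwq ecte vwon
Hunk 2: at line 4 remove [qlyo,obay] add [pcmu] -> 12 lines: gxcmn foey pcqja ysz lsqa pcmu kpbuf beuzf ybzv bcwq ecte vwon
Hunk 3: at line 1 remove [pcqja,ysz] add [ywy,njk,jgng] -> 13 lines: gxcmn foey ywy njk jgng lsqa pcmu kpbuf beuzf ybzv bcwq ecte vwon
Hunk 4: at line 9 remove [ybzv,bcwq,ecte] add [assdu] -> 11 lines: gxcmn foey ywy njk jgng lsqa pcmu kpbuf beuzf assdu vwon
Hunk 5: at line 1 remove [ywy] add [czc] -> 11 lines: gxcmn foey czc njk jgng lsqa pcmu kpbuf beuzf assdu vwon

Answer: gxcmn
foey
czc
njk
jgng
lsqa
pcmu
kpbuf
beuzf
assdu
vwon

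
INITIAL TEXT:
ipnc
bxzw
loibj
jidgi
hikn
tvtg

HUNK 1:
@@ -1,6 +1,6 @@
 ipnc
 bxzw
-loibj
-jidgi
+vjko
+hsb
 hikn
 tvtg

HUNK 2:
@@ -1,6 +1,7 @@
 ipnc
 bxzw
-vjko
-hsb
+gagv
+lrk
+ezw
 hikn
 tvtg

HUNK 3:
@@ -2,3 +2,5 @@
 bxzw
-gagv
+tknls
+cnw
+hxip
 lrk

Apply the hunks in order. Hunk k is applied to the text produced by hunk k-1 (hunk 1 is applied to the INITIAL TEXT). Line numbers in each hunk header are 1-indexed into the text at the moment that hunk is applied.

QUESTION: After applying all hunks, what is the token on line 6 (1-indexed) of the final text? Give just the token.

Hunk 1: at line 1 remove [loibj,jidgi] add [vjko,hsb] -> 6 lines: ipnc bxzw vjko hsb hikn tvtg
Hunk 2: at line 1 remove [vjko,hsb] add [gagv,lrk,ezw] -> 7 lines: ipnc bxzw gagv lrk ezw hikn tvtg
Hunk 3: at line 2 remove [gagv] add [tknls,cnw,hxip] -> 9 lines: ipnc bxzw tknls cnw hxip lrk ezw hikn tvtg
Final line 6: lrk

Answer: lrk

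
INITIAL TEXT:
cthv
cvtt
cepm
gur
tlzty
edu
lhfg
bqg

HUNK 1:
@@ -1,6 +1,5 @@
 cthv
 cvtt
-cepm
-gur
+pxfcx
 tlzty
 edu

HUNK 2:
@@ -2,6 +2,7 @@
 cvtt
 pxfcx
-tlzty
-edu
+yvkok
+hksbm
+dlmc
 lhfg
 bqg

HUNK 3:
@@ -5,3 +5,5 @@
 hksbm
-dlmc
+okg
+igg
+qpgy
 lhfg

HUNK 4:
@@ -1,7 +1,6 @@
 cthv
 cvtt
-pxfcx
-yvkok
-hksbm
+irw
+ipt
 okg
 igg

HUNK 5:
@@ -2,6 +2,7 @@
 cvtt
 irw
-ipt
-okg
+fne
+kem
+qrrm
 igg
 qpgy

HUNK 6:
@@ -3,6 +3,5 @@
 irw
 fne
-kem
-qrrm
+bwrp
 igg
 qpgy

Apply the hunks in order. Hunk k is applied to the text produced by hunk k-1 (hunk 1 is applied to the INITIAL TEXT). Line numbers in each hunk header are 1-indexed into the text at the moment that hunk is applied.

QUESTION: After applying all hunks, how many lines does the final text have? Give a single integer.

Answer: 9

Derivation:
Hunk 1: at line 1 remove [cepm,gur] add [pxfcx] -> 7 lines: cthv cvtt pxfcx tlzty edu lhfg bqg
Hunk 2: at line 2 remove [tlzty,edu] add [yvkok,hksbm,dlmc] -> 8 lines: cthv cvtt pxfcx yvkok hksbm dlmc lhfg bqg
Hunk 3: at line 5 remove [dlmc] add [okg,igg,qpgy] -> 10 lines: cthv cvtt pxfcx yvkok hksbm okg igg qpgy lhfg bqg
Hunk 4: at line 1 remove [pxfcx,yvkok,hksbm] add [irw,ipt] -> 9 lines: cthv cvtt irw ipt okg igg qpgy lhfg bqg
Hunk 5: at line 2 remove [ipt,okg] add [fne,kem,qrrm] -> 10 lines: cthv cvtt irw fne kem qrrm igg qpgy lhfg bqg
Hunk 6: at line 3 remove [kem,qrrm] add [bwrp] -> 9 lines: cthv cvtt irw fne bwrp igg qpgy lhfg bqg
Final line count: 9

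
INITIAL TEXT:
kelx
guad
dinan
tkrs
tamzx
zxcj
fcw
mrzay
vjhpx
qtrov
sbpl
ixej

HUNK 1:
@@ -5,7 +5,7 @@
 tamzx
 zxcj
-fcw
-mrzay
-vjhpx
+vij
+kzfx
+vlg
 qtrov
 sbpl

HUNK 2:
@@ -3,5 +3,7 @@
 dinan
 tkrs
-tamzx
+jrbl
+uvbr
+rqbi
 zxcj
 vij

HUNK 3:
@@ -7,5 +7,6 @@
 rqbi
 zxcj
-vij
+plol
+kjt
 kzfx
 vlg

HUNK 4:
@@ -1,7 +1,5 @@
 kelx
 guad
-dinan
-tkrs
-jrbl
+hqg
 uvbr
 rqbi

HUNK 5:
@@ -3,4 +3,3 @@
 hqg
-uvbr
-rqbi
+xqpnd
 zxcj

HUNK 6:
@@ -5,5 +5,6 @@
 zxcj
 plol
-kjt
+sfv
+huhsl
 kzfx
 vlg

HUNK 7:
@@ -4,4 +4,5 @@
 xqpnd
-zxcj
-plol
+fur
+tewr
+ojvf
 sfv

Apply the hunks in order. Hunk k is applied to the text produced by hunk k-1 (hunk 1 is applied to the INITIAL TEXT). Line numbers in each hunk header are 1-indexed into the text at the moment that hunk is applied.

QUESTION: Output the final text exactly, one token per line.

Hunk 1: at line 5 remove [fcw,mrzay,vjhpx] add [vij,kzfx,vlg] -> 12 lines: kelx guad dinan tkrs tamzx zxcj vij kzfx vlg qtrov sbpl ixej
Hunk 2: at line 3 remove [tamzx] add [jrbl,uvbr,rqbi] -> 14 lines: kelx guad dinan tkrs jrbl uvbr rqbi zxcj vij kzfx vlg qtrov sbpl ixej
Hunk 3: at line 7 remove [vij] add [plol,kjt] -> 15 lines: kelx guad dinan tkrs jrbl uvbr rqbi zxcj plol kjt kzfx vlg qtrov sbpl ixej
Hunk 4: at line 1 remove [dinan,tkrs,jrbl] add [hqg] -> 13 lines: kelx guad hqg uvbr rqbi zxcj plol kjt kzfx vlg qtrov sbpl ixej
Hunk 5: at line 3 remove [uvbr,rqbi] add [xqpnd] -> 12 lines: kelx guad hqg xqpnd zxcj plol kjt kzfx vlg qtrov sbpl ixej
Hunk 6: at line 5 remove [kjt] add [sfv,huhsl] -> 13 lines: kelx guad hqg xqpnd zxcj plol sfv huhsl kzfx vlg qtrov sbpl ixej
Hunk 7: at line 4 remove [zxcj,plol] add [fur,tewr,ojvf] -> 14 lines: kelx guad hqg xqpnd fur tewr ojvf sfv huhsl kzfx vlg qtrov sbpl ixej

Answer: kelx
guad
hqg
xqpnd
fur
tewr
ojvf
sfv
huhsl
kzfx
vlg
qtrov
sbpl
ixej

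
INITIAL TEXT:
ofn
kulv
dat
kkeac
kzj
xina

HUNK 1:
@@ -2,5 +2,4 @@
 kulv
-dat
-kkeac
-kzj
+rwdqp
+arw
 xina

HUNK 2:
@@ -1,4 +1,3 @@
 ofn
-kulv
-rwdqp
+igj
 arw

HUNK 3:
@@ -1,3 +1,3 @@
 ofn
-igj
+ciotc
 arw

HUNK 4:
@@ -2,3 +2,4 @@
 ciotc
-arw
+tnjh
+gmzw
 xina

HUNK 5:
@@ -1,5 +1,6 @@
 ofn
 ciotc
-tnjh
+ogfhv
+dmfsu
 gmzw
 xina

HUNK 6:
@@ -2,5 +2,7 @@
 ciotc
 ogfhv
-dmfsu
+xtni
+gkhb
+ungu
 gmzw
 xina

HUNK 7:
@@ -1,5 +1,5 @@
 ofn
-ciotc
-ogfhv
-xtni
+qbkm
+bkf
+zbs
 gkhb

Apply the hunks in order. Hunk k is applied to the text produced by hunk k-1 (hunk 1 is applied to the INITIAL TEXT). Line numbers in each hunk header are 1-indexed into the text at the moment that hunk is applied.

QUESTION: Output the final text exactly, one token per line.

Answer: ofn
qbkm
bkf
zbs
gkhb
ungu
gmzw
xina

Derivation:
Hunk 1: at line 2 remove [dat,kkeac,kzj] add [rwdqp,arw] -> 5 lines: ofn kulv rwdqp arw xina
Hunk 2: at line 1 remove [kulv,rwdqp] add [igj] -> 4 lines: ofn igj arw xina
Hunk 3: at line 1 remove [igj] add [ciotc] -> 4 lines: ofn ciotc arw xina
Hunk 4: at line 2 remove [arw] add [tnjh,gmzw] -> 5 lines: ofn ciotc tnjh gmzw xina
Hunk 5: at line 1 remove [tnjh] add [ogfhv,dmfsu] -> 6 lines: ofn ciotc ogfhv dmfsu gmzw xina
Hunk 6: at line 2 remove [dmfsu] add [xtni,gkhb,ungu] -> 8 lines: ofn ciotc ogfhv xtni gkhb ungu gmzw xina
Hunk 7: at line 1 remove [ciotc,ogfhv,xtni] add [qbkm,bkf,zbs] -> 8 lines: ofn qbkm bkf zbs gkhb ungu gmzw xina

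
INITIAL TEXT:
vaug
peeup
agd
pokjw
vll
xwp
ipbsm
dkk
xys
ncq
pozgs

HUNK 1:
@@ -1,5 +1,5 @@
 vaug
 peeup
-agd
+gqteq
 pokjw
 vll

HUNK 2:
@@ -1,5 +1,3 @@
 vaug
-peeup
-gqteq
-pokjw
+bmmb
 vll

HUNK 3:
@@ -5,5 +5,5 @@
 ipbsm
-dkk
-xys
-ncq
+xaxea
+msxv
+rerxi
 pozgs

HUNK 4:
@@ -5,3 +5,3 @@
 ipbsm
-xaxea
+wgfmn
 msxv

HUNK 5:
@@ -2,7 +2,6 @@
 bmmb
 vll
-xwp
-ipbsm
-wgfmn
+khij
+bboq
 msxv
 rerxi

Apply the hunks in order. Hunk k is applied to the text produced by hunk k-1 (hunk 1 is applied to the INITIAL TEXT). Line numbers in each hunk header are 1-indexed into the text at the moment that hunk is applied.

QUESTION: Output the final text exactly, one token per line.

Answer: vaug
bmmb
vll
khij
bboq
msxv
rerxi
pozgs

Derivation:
Hunk 1: at line 1 remove [agd] add [gqteq] -> 11 lines: vaug peeup gqteq pokjw vll xwp ipbsm dkk xys ncq pozgs
Hunk 2: at line 1 remove [peeup,gqteq,pokjw] add [bmmb] -> 9 lines: vaug bmmb vll xwp ipbsm dkk xys ncq pozgs
Hunk 3: at line 5 remove [dkk,xys,ncq] add [xaxea,msxv,rerxi] -> 9 lines: vaug bmmb vll xwp ipbsm xaxea msxv rerxi pozgs
Hunk 4: at line 5 remove [xaxea] add [wgfmn] -> 9 lines: vaug bmmb vll xwp ipbsm wgfmn msxv rerxi pozgs
Hunk 5: at line 2 remove [xwp,ipbsm,wgfmn] add [khij,bboq] -> 8 lines: vaug bmmb vll khij bboq msxv rerxi pozgs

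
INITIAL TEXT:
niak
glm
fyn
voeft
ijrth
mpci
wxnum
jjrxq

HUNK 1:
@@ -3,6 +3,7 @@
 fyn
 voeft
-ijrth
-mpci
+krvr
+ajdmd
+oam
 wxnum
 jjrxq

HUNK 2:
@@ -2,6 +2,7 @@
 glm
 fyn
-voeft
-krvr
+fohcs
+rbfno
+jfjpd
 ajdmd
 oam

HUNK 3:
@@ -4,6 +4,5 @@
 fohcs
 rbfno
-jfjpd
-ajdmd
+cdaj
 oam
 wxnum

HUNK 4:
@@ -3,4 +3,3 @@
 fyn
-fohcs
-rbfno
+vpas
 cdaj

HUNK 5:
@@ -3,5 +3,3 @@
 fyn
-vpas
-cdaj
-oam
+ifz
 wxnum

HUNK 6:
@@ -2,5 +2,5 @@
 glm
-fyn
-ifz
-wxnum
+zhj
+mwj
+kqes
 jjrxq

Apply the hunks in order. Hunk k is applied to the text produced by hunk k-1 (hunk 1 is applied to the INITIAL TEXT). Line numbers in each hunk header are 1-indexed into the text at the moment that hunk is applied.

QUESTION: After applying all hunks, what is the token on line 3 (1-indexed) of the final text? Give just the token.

Answer: zhj

Derivation:
Hunk 1: at line 3 remove [ijrth,mpci] add [krvr,ajdmd,oam] -> 9 lines: niak glm fyn voeft krvr ajdmd oam wxnum jjrxq
Hunk 2: at line 2 remove [voeft,krvr] add [fohcs,rbfno,jfjpd] -> 10 lines: niak glm fyn fohcs rbfno jfjpd ajdmd oam wxnum jjrxq
Hunk 3: at line 4 remove [jfjpd,ajdmd] add [cdaj] -> 9 lines: niak glm fyn fohcs rbfno cdaj oam wxnum jjrxq
Hunk 4: at line 3 remove [fohcs,rbfno] add [vpas] -> 8 lines: niak glm fyn vpas cdaj oam wxnum jjrxq
Hunk 5: at line 3 remove [vpas,cdaj,oam] add [ifz] -> 6 lines: niak glm fyn ifz wxnum jjrxq
Hunk 6: at line 2 remove [fyn,ifz,wxnum] add [zhj,mwj,kqes] -> 6 lines: niak glm zhj mwj kqes jjrxq
Final line 3: zhj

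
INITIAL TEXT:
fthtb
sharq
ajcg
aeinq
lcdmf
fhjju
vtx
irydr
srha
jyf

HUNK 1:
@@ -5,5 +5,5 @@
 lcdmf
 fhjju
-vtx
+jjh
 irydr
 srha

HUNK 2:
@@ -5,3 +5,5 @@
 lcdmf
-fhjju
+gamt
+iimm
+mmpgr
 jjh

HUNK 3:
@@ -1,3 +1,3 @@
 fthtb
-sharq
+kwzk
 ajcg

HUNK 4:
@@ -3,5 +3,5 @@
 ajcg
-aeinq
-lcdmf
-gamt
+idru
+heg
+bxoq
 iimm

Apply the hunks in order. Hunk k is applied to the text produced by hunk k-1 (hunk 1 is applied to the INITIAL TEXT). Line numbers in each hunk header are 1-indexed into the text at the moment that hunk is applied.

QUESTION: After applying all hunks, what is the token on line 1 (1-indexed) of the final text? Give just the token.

Answer: fthtb

Derivation:
Hunk 1: at line 5 remove [vtx] add [jjh] -> 10 lines: fthtb sharq ajcg aeinq lcdmf fhjju jjh irydr srha jyf
Hunk 2: at line 5 remove [fhjju] add [gamt,iimm,mmpgr] -> 12 lines: fthtb sharq ajcg aeinq lcdmf gamt iimm mmpgr jjh irydr srha jyf
Hunk 3: at line 1 remove [sharq] add [kwzk] -> 12 lines: fthtb kwzk ajcg aeinq lcdmf gamt iimm mmpgr jjh irydr srha jyf
Hunk 4: at line 3 remove [aeinq,lcdmf,gamt] add [idru,heg,bxoq] -> 12 lines: fthtb kwzk ajcg idru heg bxoq iimm mmpgr jjh irydr srha jyf
Final line 1: fthtb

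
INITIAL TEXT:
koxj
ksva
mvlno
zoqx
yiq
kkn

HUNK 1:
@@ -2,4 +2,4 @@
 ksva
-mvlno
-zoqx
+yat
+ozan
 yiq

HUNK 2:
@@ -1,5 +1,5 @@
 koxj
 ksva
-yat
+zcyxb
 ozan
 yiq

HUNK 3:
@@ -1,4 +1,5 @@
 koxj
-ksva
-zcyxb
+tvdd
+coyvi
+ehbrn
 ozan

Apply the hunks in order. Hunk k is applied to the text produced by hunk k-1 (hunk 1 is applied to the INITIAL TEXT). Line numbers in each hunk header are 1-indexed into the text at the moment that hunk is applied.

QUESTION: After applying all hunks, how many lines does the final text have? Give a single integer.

Hunk 1: at line 2 remove [mvlno,zoqx] add [yat,ozan] -> 6 lines: koxj ksva yat ozan yiq kkn
Hunk 2: at line 1 remove [yat] add [zcyxb] -> 6 lines: koxj ksva zcyxb ozan yiq kkn
Hunk 3: at line 1 remove [ksva,zcyxb] add [tvdd,coyvi,ehbrn] -> 7 lines: koxj tvdd coyvi ehbrn ozan yiq kkn
Final line count: 7

Answer: 7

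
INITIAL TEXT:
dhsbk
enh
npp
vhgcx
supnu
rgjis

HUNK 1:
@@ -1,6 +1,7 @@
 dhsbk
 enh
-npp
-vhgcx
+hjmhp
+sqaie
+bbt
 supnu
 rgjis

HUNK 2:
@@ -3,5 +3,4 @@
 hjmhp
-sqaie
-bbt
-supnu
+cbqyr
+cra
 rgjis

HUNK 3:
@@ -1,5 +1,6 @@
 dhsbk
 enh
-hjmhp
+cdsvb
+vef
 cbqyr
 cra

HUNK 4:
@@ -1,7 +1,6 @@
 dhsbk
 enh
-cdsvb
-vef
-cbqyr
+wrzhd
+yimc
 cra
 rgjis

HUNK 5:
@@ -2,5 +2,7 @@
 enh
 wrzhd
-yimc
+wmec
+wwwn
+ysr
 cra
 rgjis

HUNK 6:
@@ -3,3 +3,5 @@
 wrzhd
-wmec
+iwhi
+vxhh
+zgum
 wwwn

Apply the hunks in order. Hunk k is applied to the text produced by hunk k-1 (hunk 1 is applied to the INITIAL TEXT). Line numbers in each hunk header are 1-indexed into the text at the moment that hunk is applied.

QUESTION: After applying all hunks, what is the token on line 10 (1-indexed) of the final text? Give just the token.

Answer: rgjis

Derivation:
Hunk 1: at line 1 remove [npp,vhgcx] add [hjmhp,sqaie,bbt] -> 7 lines: dhsbk enh hjmhp sqaie bbt supnu rgjis
Hunk 2: at line 3 remove [sqaie,bbt,supnu] add [cbqyr,cra] -> 6 lines: dhsbk enh hjmhp cbqyr cra rgjis
Hunk 3: at line 1 remove [hjmhp] add [cdsvb,vef] -> 7 lines: dhsbk enh cdsvb vef cbqyr cra rgjis
Hunk 4: at line 1 remove [cdsvb,vef,cbqyr] add [wrzhd,yimc] -> 6 lines: dhsbk enh wrzhd yimc cra rgjis
Hunk 5: at line 2 remove [yimc] add [wmec,wwwn,ysr] -> 8 lines: dhsbk enh wrzhd wmec wwwn ysr cra rgjis
Hunk 6: at line 3 remove [wmec] add [iwhi,vxhh,zgum] -> 10 lines: dhsbk enh wrzhd iwhi vxhh zgum wwwn ysr cra rgjis
Final line 10: rgjis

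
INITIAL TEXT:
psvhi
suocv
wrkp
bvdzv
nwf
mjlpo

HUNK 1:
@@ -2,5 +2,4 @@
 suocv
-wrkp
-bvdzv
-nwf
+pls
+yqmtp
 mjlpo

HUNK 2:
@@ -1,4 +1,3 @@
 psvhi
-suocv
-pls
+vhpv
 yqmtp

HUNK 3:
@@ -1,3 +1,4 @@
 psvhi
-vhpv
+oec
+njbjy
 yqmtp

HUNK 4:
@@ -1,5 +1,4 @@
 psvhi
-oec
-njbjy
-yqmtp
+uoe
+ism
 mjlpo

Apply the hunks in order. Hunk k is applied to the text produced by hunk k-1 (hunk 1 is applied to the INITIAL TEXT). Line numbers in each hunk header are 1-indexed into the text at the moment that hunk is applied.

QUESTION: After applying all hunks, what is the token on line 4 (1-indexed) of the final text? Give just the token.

Hunk 1: at line 2 remove [wrkp,bvdzv,nwf] add [pls,yqmtp] -> 5 lines: psvhi suocv pls yqmtp mjlpo
Hunk 2: at line 1 remove [suocv,pls] add [vhpv] -> 4 lines: psvhi vhpv yqmtp mjlpo
Hunk 3: at line 1 remove [vhpv] add [oec,njbjy] -> 5 lines: psvhi oec njbjy yqmtp mjlpo
Hunk 4: at line 1 remove [oec,njbjy,yqmtp] add [uoe,ism] -> 4 lines: psvhi uoe ism mjlpo
Final line 4: mjlpo

Answer: mjlpo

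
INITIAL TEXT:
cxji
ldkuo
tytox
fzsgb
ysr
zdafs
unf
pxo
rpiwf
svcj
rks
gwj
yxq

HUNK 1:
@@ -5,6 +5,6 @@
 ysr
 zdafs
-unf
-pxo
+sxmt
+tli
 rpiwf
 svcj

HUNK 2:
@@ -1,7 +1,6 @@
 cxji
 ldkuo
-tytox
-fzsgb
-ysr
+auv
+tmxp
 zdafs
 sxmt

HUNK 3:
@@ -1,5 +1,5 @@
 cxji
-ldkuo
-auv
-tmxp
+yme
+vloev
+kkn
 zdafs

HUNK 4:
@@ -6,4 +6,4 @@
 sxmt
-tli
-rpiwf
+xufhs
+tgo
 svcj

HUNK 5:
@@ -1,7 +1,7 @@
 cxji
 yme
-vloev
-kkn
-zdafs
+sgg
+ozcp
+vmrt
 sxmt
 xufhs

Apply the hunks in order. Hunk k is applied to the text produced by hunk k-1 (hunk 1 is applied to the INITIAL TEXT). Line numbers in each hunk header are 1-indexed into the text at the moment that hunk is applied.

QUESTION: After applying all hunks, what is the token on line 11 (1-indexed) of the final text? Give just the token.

Answer: gwj

Derivation:
Hunk 1: at line 5 remove [unf,pxo] add [sxmt,tli] -> 13 lines: cxji ldkuo tytox fzsgb ysr zdafs sxmt tli rpiwf svcj rks gwj yxq
Hunk 2: at line 1 remove [tytox,fzsgb,ysr] add [auv,tmxp] -> 12 lines: cxji ldkuo auv tmxp zdafs sxmt tli rpiwf svcj rks gwj yxq
Hunk 3: at line 1 remove [ldkuo,auv,tmxp] add [yme,vloev,kkn] -> 12 lines: cxji yme vloev kkn zdafs sxmt tli rpiwf svcj rks gwj yxq
Hunk 4: at line 6 remove [tli,rpiwf] add [xufhs,tgo] -> 12 lines: cxji yme vloev kkn zdafs sxmt xufhs tgo svcj rks gwj yxq
Hunk 5: at line 1 remove [vloev,kkn,zdafs] add [sgg,ozcp,vmrt] -> 12 lines: cxji yme sgg ozcp vmrt sxmt xufhs tgo svcj rks gwj yxq
Final line 11: gwj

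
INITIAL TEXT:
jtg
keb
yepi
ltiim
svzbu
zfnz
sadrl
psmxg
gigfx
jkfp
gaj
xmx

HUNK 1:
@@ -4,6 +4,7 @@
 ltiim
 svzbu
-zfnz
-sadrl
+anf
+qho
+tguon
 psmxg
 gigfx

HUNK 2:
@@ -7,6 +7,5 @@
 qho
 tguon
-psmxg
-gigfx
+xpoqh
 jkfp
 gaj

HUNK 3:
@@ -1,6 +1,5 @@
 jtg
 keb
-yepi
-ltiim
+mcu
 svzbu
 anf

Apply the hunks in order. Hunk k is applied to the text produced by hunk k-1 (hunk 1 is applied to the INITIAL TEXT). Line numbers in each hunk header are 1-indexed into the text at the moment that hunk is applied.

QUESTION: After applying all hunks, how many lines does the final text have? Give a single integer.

Hunk 1: at line 4 remove [zfnz,sadrl] add [anf,qho,tguon] -> 13 lines: jtg keb yepi ltiim svzbu anf qho tguon psmxg gigfx jkfp gaj xmx
Hunk 2: at line 7 remove [psmxg,gigfx] add [xpoqh] -> 12 lines: jtg keb yepi ltiim svzbu anf qho tguon xpoqh jkfp gaj xmx
Hunk 3: at line 1 remove [yepi,ltiim] add [mcu] -> 11 lines: jtg keb mcu svzbu anf qho tguon xpoqh jkfp gaj xmx
Final line count: 11

Answer: 11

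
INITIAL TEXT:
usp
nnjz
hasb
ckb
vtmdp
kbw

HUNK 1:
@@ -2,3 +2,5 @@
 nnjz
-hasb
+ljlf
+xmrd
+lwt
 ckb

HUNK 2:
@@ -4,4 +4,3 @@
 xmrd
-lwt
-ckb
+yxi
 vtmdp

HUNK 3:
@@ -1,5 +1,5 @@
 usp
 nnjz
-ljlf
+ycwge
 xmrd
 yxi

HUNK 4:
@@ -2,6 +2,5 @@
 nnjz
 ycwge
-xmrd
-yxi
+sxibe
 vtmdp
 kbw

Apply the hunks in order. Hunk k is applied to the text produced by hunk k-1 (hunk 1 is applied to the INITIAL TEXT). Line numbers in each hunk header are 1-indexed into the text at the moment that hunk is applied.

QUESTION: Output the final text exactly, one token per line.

Hunk 1: at line 2 remove [hasb] add [ljlf,xmrd,lwt] -> 8 lines: usp nnjz ljlf xmrd lwt ckb vtmdp kbw
Hunk 2: at line 4 remove [lwt,ckb] add [yxi] -> 7 lines: usp nnjz ljlf xmrd yxi vtmdp kbw
Hunk 3: at line 1 remove [ljlf] add [ycwge] -> 7 lines: usp nnjz ycwge xmrd yxi vtmdp kbw
Hunk 4: at line 2 remove [xmrd,yxi] add [sxibe] -> 6 lines: usp nnjz ycwge sxibe vtmdp kbw

Answer: usp
nnjz
ycwge
sxibe
vtmdp
kbw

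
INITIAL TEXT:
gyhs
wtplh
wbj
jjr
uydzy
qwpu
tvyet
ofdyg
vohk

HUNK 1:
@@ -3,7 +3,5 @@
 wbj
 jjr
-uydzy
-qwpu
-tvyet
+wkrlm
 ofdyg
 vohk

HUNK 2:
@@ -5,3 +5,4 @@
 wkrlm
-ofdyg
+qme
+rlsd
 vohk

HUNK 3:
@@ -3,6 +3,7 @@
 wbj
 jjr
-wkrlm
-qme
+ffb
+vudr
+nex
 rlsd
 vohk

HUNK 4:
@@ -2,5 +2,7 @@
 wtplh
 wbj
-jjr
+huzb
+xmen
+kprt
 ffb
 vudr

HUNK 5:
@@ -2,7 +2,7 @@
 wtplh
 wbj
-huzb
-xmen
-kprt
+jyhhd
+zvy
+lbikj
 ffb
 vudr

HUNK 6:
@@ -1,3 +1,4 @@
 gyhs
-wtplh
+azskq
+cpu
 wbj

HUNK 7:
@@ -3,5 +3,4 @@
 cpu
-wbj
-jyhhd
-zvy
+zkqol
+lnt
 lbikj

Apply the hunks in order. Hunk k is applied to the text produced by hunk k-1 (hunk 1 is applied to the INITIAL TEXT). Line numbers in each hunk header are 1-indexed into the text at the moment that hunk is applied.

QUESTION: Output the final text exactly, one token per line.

Hunk 1: at line 3 remove [uydzy,qwpu,tvyet] add [wkrlm] -> 7 lines: gyhs wtplh wbj jjr wkrlm ofdyg vohk
Hunk 2: at line 5 remove [ofdyg] add [qme,rlsd] -> 8 lines: gyhs wtplh wbj jjr wkrlm qme rlsd vohk
Hunk 3: at line 3 remove [wkrlm,qme] add [ffb,vudr,nex] -> 9 lines: gyhs wtplh wbj jjr ffb vudr nex rlsd vohk
Hunk 4: at line 2 remove [jjr] add [huzb,xmen,kprt] -> 11 lines: gyhs wtplh wbj huzb xmen kprt ffb vudr nex rlsd vohk
Hunk 5: at line 2 remove [huzb,xmen,kprt] add [jyhhd,zvy,lbikj] -> 11 lines: gyhs wtplh wbj jyhhd zvy lbikj ffb vudr nex rlsd vohk
Hunk 6: at line 1 remove [wtplh] add [azskq,cpu] -> 12 lines: gyhs azskq cpu wbj jyhhd zvy lbikj ffb vudr nex rlsd vohk
Hunk 7: at line 3 remove [wbj,jyhhd,zvy] add [zkqol,lnt] -> 11 lines: gyhs azskq cpu zkqol lnt lbikj ffb vudr nex rlsd vohk

Answer: gyhs
azskq
cpu
zkqol
lnt
lbikj
ffb
vudr
nex
rlsd
vohk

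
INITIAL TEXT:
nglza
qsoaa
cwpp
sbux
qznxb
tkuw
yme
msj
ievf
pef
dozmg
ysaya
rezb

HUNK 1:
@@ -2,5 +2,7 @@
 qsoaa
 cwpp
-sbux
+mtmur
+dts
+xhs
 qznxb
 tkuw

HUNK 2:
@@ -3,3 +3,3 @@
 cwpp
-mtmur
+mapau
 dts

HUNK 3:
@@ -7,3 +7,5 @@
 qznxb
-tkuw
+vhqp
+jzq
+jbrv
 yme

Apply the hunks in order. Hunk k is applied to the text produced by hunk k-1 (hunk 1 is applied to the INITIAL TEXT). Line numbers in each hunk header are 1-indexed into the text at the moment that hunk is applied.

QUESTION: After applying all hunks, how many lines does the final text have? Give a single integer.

Hunk 1: at line 2 remove [sbux] add [mtmur,dts,xhs] -> 15 lines: nglza qsoaa cwpp mtmur dts xhs qznxb tkuw yme msj ievf pef dozmg ysaya rezb
Hunk 2: at line 3 remove [mtmur] add [mapau] -> 15 lines: nglza qsoaa cwpp mapau dts xhs qznxb tkuw yme msj ievf pef dozmg ysaya rezb
Hunk 3: at line 7 remove [tkuw] add [vhqp,jzq,jbrv] -> 17 lines: nglza qsoaa cwpp mapau dts xhs qznxb vhqp jzq jbrv yme msj ievf pef dozmg ysaya rezb
Final line count: 17

Answer: 17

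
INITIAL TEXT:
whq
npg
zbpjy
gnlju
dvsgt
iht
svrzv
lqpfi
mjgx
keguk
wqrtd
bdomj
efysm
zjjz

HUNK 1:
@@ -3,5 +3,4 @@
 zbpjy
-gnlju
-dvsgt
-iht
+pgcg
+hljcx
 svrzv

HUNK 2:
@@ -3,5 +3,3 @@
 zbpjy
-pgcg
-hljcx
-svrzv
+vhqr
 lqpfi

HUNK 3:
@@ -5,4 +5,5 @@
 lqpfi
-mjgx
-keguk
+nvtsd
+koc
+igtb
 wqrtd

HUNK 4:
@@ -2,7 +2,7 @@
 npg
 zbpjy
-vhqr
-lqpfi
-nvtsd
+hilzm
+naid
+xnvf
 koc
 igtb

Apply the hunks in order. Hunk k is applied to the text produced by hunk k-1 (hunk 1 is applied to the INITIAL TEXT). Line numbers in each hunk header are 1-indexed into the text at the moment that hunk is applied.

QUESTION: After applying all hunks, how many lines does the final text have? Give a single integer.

Hunk 1: at line 3 remove [gnlju,dvsgt,iht] add [pgcg,hljcx] -> 13 lines: whq npg zbpjy pgcg hljcx svrzv lqpfi mjgx keguk wqrtd bdomj efysm zjjz
Hunk 2: at line 3 remove [pgcg,hljcx,svrzv] add [vhqr] -> 11 lines: whq npg zbpjy vhqr lqpfi mjgx keguk wqrtd bdomj efysm zjjz
Hunk 3: at line 5 remove [mjgx,keguk] add [nvtsd,koc,igtb] -> 12 lines: whq npg zbpjy vhqr lqpfi nvtsd koc igtb wqrtd bdomj efysm zjjz
Hunk 4: at line 2 remove [vhqr,lqpfi,nvtsd] add [hilzm,naid,xnvf] -> 12 lines: whq npg zbpjy hilzm naid xnvf koc igtb wqrtd bdomj efysm zjjz
Final line count: 12

Answer: 12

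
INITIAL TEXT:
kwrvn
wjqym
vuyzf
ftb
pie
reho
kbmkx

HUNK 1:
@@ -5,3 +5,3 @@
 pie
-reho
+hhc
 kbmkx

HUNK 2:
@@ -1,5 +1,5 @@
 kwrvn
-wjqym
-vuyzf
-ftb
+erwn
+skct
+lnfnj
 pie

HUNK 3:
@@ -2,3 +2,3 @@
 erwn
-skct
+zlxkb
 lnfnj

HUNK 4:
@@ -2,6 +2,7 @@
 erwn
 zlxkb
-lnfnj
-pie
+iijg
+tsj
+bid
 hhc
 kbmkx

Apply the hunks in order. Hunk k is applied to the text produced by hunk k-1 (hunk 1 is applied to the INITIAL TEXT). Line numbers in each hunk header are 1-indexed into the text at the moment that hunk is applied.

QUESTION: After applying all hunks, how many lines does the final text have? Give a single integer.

Hunk 1: at line 5 remove [reho] add [hhc] -> 7 lines: kwrvn wjqym vuyzf ftb pie hhc kbmkx
Hunk 2: at line 1 remove [wjqym,vuyzf,ftb] add [erwn,skct,lnfnj] -> 7 lines: kwrvn erwn skct lnfnj pie hhc kbmkx
Hunk 3: at line 2 remove [skct] add [zlxkb] -> 7 lines: kwrvn erwn zlxkb lnfnj pie hhc kbmkx
Hunk 4: at line 2 remove [lnfnj,pie] add [iijg,tsj,bid] -> 8 lines: kwrvn erwn zlxkb iijg tsj bid hhc kbmkx
Final line count: 8

Answer: 8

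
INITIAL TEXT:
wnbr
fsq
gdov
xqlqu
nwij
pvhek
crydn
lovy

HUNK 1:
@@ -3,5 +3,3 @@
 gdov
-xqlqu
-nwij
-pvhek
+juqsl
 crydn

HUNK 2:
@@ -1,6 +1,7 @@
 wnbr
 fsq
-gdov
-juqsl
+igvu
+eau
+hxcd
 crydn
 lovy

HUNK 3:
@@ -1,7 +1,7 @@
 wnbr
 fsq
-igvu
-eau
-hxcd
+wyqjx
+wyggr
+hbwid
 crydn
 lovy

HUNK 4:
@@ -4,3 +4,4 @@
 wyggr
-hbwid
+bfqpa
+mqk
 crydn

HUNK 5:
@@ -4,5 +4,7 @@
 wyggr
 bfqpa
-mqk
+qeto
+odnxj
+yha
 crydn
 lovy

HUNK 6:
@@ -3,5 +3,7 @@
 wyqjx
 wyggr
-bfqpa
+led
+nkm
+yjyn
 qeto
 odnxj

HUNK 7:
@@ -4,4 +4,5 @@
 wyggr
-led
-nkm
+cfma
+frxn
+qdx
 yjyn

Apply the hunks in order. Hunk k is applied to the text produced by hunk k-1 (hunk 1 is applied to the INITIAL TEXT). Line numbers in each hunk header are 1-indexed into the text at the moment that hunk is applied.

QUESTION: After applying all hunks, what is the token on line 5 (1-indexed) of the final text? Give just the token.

Answer: cfma

Derivation:
Hunk 1: at line 3 remove [xqlqu,nwij,pvhek] add [juqsl] -> 6 lines: wnbr fsq gdov juqsl crydn lovy
Hunk 2: at line 1 remove [gdov,juqsl] add [igvu,eau,hxcd] -> 7 lines: wnbr fsq igvu eau hxcd crydn lovy
Hunk 3: at line 1 remove [igvu,eau,hxcd] add [wyqjx,wyggr,hbwid] -> 7 lines: wnbr fsq wyqjx wyggr hbwid crydn lovy
Hunk 4: at line 4 remove [hbwid] add [bfqpa,mqk] -> 8 lines: wnbr fsq wyqjx wyggr bfqpa mqk crydn lovy
Hunk 5: at line 4 remove [mqk] add [qeto,odnxj,yha] -> 10 lines: wnbr fsq wyqjx wyggr bfqpa qeto odnxj yha crydn lovy
Hunk 6: at line 3 remove [bfqpa] add [led,nkm,yjyn] -> 12 lines: wnbr fsq wyqjx wyggr led nkm yjyn qeto odnxj yha crydn lovy
Hunk 7: at line 4 remove [led,nkm] add [cfma,frxn,qdx] -> 13 lines: wnbr fsq wyqjx wyggr cfma frxn qdx yjyn qeto odnxj yha crydn lovy
Final line 5: cfma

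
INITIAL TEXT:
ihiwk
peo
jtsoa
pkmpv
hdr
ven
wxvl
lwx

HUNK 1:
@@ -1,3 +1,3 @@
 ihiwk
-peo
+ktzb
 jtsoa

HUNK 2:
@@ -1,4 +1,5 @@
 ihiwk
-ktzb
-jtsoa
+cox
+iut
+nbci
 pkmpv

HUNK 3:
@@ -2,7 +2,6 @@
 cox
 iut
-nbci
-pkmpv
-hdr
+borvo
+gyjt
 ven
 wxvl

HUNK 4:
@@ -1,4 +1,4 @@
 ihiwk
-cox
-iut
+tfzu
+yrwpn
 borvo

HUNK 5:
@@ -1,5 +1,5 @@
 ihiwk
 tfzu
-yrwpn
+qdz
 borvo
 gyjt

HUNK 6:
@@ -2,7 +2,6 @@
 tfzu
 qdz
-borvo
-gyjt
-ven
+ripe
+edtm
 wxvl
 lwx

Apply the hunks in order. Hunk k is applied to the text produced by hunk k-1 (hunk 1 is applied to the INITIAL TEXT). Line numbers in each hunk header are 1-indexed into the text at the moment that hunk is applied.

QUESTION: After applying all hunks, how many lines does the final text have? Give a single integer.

Hunk 1: at line 1 remove [peo] add [ktzb] -> 8 lines: ihiwk ktzb jtsoa pkmpv hdr ven wxvl lwx
Hunk 2: at line 1 remove [ktzb,jtsoa] add [cox,iut,nbci] -> 9 lines: ihiwk cox iut nbci pkmpv hdr ven wxvl lwx
Hunk 3: at line 2 remove [nbci,pkmpv,hdr] add [borvo,gyjt] -> 8 lines: ihiwk cox iut borvo gyjt ven wxvl lwx
Hunk 4: at line 1 remove [cox,iut] add [tfzu,yrwpn] -> 8 lines: ihiwk tfzu yrwpn borvo gyjt ven wxvl lwx
Hunk 5: at line 1 remove [yrwpn] add [qdz] -> 8 lines: ihiwk tfzu qdz borvo gyjt ven wxvl lwx
Hunk 6: at line 2 remove [borvo,gyjt,ven] add [ripe,edtm] -> 7 lines: ihiwk tfzu qdz ripe edtm wxvl lwx
Final line count: 7

Answer: 7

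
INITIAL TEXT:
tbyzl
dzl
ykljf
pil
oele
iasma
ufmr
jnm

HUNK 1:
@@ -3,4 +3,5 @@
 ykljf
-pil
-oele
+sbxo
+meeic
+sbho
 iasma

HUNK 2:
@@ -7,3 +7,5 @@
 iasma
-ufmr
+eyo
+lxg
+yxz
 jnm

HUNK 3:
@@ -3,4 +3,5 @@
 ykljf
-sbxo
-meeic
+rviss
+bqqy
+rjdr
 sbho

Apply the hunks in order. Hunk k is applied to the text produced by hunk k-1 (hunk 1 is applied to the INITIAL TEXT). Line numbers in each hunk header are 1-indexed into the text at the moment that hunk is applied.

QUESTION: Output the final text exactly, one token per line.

Answer: tbyzl
dzl
ykljf
rviss
bqqy
rjdr
sbho
iasma
eyo
lxg
yxz
jnm

Derivation:
Hunk 1: at line 3 remove [pil,oele] add [sbxo,meeic,sbho] -> 9 lines: tbyzl dzl ykljf sbxo meeic sbho iasma ufmr jnm
Hunk 2: at line 7 remove [ufmr] add [eyo,lxg,yxz] -> 11 lines: tbyzl dzl ykljf sbxo meeic sbho iasma eyo lxg yxz jnm
Hunk 3: at line 3 remove [sbxo,meeic] add [rviss,bqqy,rjdr] -> 12 lines: tbyzl dzl ykljf rviss bqqy rjdr sbho iasma eyo lxg yxz jnm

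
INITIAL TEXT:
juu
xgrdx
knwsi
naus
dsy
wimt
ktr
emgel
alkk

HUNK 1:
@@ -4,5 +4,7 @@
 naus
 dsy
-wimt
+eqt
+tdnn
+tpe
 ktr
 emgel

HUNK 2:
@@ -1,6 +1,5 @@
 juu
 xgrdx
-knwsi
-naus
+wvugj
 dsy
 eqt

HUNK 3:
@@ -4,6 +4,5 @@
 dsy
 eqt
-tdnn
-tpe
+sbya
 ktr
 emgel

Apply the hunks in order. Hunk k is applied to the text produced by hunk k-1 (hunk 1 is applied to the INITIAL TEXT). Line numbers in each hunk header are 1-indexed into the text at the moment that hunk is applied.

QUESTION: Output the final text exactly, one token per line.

Answer: juu
xgrdx
wvugj
dsy
eqt
sbya
ktr
emgel
alkk

Derivation:
Hunk 1: at line 4 remove [wimt] add [eqt,tdnn,tpe] -> 11 lines: juu xgrdx knwsi naus dsy eqt tdnn tpe ktr emgel alkk
Hunk 2: at line 1 remove [knwsi,naus] add [wvugj] -> 10 lines: juu xgrdx wvugj dsy eqt tdnn tpe ktr emgel alkk
Hunk 3: at line 4 remove [tdnn,tpe] add [sbya] -> 9 lines: juu xgrdx wvugj dsy eqt sbya ktr emgel alkk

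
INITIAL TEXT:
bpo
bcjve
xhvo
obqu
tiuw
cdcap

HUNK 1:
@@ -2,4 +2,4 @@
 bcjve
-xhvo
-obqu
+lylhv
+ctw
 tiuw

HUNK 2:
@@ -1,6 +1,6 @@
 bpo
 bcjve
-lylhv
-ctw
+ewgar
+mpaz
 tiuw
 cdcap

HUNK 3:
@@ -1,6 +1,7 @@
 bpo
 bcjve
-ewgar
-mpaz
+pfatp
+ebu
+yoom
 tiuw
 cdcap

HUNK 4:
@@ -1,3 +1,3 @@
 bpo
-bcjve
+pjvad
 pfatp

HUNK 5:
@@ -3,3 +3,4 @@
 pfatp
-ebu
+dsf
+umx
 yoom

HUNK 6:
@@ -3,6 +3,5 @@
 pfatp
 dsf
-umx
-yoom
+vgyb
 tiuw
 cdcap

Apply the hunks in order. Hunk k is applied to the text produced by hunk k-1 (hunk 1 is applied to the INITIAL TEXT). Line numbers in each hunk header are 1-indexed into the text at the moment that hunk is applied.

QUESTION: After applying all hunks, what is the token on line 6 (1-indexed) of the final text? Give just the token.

Answer: tiuw

Derivation:
Hunk 1: at line 2 remove [xhvo,obqu] add [lylhv,ctw] -> 6 lines: bpo bcjve lylhv ctw tiuw cdcap
Hunk 2: at line 1 remove [lylhv,ctw] add [ewgar,mpaz] -> 6 lines: bpo bcjve ewgar mpaz tiuw cdcap
Hunk 3: at line 1 remove [ewgar,mpaz] add [pfatp,ebu,yoom] -> 7 lines: bpo bcjve pfatp ebu yoom tiuw cdcap
Hunk 4: at line 1 remove [bcjve] add [pjvad] -> 7 lines: bpo pjvad pfatp ebu yoom tiuw cdcap
Hunk 5: at line 3 remove [ebu] add [dsf,umx] -> 8 lines: bpo pjvad pfatp dsf umx yoom tiuw cdcap
Hunk 6: at line 3 remove [umx,yoom] add [vgyb] -> 7 lines: bpo pjvad pfatp dsf vgyb tiuw cdcap
Final line 6: tiuw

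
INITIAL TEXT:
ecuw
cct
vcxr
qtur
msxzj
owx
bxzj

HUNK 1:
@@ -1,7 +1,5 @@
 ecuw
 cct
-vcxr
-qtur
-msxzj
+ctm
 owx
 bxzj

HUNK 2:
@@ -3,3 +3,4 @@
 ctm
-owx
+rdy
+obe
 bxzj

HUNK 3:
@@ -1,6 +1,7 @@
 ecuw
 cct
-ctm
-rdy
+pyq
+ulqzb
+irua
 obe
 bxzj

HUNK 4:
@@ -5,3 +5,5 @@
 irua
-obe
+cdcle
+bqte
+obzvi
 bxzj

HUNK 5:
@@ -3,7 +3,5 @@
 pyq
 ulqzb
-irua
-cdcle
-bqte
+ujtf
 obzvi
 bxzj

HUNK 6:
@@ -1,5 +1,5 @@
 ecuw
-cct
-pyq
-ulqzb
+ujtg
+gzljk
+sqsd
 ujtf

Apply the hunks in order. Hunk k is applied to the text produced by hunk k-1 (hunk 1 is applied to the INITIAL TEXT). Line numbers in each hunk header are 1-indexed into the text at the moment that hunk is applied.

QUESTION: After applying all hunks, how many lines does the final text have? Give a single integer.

Hunk 1: at line 1 remove [vcxr,qtur,msxzj] add [ctm] -> 5 lines: ecuw cct ctm owx bxzj
Hunk 2: at line 3 remove [owx] add [rdy,obe] -> 6 lines: ecuw cct ctm rdy obe bxzj
Hunk 3: at line 1 remove [ctm,rdy] add [pyq,ulqzb,irua] -> 7 lines: ecuw cct pyq ulqzb irua obe bxzj
Hunk 4: at line 5 remove [obe] add [cdcle,bqte,obzvi] -> 9 lines: ecuw cct pyq ulqzb irua cdcle bqte obzvi bxzj
Hunk 5: at line 3 remove [irua,cdcle,bqte] add [ujtf] -> 7 lines: ecuw cct pyq ulqzb ujtf obzvi bxzj
Hunk 6: at line 1 remove [cct,pyq,ulqzb] add [ujtg,gzljk,sqsd] -> 7 lines: ecuw ujtg gzljk sqsd ujtf obzvi bxzj
Final line count: 7

Answer: 7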